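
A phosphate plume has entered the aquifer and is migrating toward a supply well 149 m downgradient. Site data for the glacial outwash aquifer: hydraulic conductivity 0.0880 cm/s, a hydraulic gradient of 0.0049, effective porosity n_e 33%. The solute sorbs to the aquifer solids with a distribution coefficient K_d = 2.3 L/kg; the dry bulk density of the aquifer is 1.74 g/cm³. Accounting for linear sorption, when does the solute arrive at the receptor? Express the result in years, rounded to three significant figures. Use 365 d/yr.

4.75 years

K = 0.0880 cm/s × 864 = 76.03 m/d
Specific discharge q = 76.03 × 0.0049 = 0.3726 m/d
v_s = q/n_e = 0.3726/0.33 = 1.129 m/d
Retardation R = 1 + ρ_b·K_d/n = 1 + 1.74×2.3/0.33 = 13.13
Contaminant velocity v_c = v/R = 1.129/13.13 = 0.08600 m/d
t = L/v_c = 149/0.08600 = 1733 d
   = 1733/365 = 4.75 yr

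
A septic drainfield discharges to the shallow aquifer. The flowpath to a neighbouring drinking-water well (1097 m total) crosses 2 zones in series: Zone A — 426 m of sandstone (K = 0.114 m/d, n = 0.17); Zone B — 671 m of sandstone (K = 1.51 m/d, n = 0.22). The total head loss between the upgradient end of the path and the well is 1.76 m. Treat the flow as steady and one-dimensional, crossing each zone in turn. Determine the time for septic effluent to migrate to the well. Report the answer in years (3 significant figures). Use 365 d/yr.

1430 years

Continuity: the same q passes through each zone, so ΔH = q·Σ(L_j/K_j) — the zones act as resistances in series.
Σ(L/K) = 426/0.114 + 671/1.51 = 3737 + 444.4 = 4181 d
q = ΔH / Σ(L/K) = 1.76 / 4181 = 4.209e-4 m/d (same in every zone)
Zone A: v = q/n = 4.209e-4/0.17 = 0.002476 m/d → t_A = 426/0.002476 = 172000 d
Zone B: v = q/n = 4.209e-4/0.22 = 0.001913 m/d → t_B = 671/0.001913 = 350700 d
Total t = 172000 + 350700 = 522700 d
   = 522700 / 365 = 1430 yr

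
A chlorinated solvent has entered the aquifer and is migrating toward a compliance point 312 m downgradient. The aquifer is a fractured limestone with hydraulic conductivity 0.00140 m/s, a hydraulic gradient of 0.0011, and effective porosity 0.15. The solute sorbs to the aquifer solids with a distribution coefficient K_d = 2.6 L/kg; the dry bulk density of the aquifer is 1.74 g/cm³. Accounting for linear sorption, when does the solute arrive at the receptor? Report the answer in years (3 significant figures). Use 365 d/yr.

30.0 years

K = 0.00140 m/s × 86400 s/d = 121.0 m/d
q = Ki = 121.0 × 0.0011 = 0.1331 m/d
Seepage velocity v = q / n = 0.1331 / 0.15 = 0.8870 m/d
Retardation R = 1 + ρ_b·K_d/n = 1 + 1.74×2.6/0.15 = 31.16
Contaminant velocity v_c = v/R = 0.8870/31.16 = 0.02847 m/d
t = L/v_c = 312/0.02847 = 10960 d
   = 10960/365 = 30.0 yr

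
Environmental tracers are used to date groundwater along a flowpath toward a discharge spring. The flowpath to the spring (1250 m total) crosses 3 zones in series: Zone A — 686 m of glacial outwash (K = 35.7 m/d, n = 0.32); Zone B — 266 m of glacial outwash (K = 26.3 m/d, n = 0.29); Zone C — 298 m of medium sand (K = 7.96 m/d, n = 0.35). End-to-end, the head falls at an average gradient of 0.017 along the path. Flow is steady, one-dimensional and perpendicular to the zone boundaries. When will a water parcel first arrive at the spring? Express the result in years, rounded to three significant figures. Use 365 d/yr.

Steady 1-D flow in series ⇒ the Darcy flux q is identical in every zone and the zone head losses add (resistances L/K in series).
Σ(L/K) = 686/35.7 + 266/26.3 + 298/7.96 = 19.22 + 10.11 + 37.44 = 66.77 d
K_eq = L_total / Σ(L/K) = 1250 / 66.77 = 18.72 m/d
q = K_eq · i = 18.72 × 0.017 = 0.3183 m/d (same in every zone)
Zone A: v = q/n = 0.3183/0.32 = 0.9946 m/d → t_A = 686/0.9946 = 689.7 d
Zone B: v = q/n = 0.3183/0.29 = 1.097 m/d → t_B = 266/1.097 = 242.4 d
Zone C: v = q/n = 0.3183/0.35 = 0.9093 m/d → t_C = 298/0.9093 = 327.7 d
Total t = 689.7 + 242.4 + 327.7 = 1260 d
   = 1260 / 365 = 3.45 yr

3.45 years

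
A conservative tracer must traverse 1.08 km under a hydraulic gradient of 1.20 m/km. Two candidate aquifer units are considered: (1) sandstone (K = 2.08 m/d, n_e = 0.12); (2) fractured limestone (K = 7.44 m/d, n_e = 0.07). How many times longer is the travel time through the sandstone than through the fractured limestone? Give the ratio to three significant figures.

Unit 1 (sandstone): v = 2.08×0.0012/0.12 = 0.02080 m/d, t = 1080/0.02080 = 51920 d
Unit 2 (fractured limestone): v = 7.44×0.0012/0.07 = 0.1275 m/d, t = 1080/0.1275 = 8468 d
t(sandstone) / t(fractured limestone) = 51920/8468 = 6.13

6.13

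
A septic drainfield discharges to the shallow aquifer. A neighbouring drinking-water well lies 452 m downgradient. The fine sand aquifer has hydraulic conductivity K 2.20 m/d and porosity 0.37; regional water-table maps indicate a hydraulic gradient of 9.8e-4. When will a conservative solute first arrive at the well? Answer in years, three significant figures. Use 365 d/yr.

q = Ki = 2.20 × 9.8e-4 = 0.002156 m/d
v_s = q/n_e = 0.002156/0.37 = 0.005827 m/d
t = L / v = 452 / 0.005827 = 77570 d
   = 77570 / 365 = 213 yr

213 years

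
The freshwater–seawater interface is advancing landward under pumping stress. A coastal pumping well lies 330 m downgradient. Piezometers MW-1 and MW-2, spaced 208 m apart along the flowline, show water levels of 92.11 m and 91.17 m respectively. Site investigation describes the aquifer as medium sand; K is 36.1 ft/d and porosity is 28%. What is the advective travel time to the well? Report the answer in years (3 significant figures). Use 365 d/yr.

5.09 years

Hydraulic gradient i = (92.11 − 91.17) / 208 = 0.94 / 208 = 0.004519
K = 36.1 ft/d × 0.3048 = 11.00 m/d
Specific discharge q = 11.00 × 0.004519 = 0.04973 m/d
v_s = q/n_e = 0.04973/0.28 = 0.1776 m/d
t = L / v = 330 / 0.1776 = 1858 d
   = 1858 / 365 = 5.09 yr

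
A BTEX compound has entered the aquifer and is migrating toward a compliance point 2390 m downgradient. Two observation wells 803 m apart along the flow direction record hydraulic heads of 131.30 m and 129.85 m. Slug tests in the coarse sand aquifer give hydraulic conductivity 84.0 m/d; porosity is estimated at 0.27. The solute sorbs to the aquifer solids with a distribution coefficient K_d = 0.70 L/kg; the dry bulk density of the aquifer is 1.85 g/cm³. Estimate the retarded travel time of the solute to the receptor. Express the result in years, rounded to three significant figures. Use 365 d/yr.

Hydraulic gradient i = (131.30 − 129.85) / 803 = 1.45 / 803 = 0.001806
Specific discharge q = 84.0 × 0.001806 = 0.1517 m/d
v_s = q/n_e = 0.1517/0.27 = 0.5618 m/d
Retardation R = 1 + ρ_b·K_d/n = 1 + 1.85×0.70/0.27 = 5.796
Contaminant velocity v_c = v/R = 0.5618/5.796 = 0.09692 m/d
t = L/v_c = 2390/0.09692 = 24660 d
   = 24660/365 = 67.6 yr

67.6 years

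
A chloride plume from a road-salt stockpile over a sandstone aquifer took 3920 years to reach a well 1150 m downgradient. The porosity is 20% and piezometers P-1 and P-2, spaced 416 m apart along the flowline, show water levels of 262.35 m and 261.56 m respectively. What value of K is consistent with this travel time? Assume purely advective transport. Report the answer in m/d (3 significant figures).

Hydraulic gradient i = (262.35 − 261.56) / 416 = 0.79 / 416 = 0.001899
t = 3920 years = 1.431e6 d
v = L / t = 1150 / 1.431e6 = 8.037e-4 m/d
K = v · n / i = 8.037e-4 × 0.20 / 0.001899 = 0.0846 m/d

0.0846 m/d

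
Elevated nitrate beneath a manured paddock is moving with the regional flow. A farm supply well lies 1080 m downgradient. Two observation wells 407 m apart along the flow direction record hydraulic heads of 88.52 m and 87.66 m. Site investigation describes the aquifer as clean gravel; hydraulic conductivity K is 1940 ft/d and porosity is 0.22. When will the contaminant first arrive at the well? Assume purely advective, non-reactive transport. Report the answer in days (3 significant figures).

190 days

Hydraulic gradient i = (88.52 − 87.66) / 407 = 0.86 / 407 = 0.002113
K = 1940 ft/d × 0.3048 = 591.3 m/d
Darcy flux q = K·i = 591.3 × 0.002113 = 1.249 m/d
Seepage velocity v = q / n = 1.249 / 0.22 = 5.679 m/d
t = L / v = 1080 / 5.679 = 190.2 d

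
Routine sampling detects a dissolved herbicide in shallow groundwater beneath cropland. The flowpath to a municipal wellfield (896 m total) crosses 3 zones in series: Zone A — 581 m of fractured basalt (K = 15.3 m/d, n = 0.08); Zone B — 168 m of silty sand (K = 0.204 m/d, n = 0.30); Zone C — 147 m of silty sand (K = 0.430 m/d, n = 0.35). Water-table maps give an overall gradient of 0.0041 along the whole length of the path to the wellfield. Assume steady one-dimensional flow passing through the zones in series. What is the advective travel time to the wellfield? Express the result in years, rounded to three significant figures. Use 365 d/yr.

For zones in series the flux q is common to all zones; the equivalent conductivity is the harmonic (thickness-weighted) mean, K_eq = L_total / Σ(L_j/K_j).
Σ(L/K) = 581/15.3 + 168/0.204 + 147/0.430 = 37.97 + 823.5 + 341.9 = 1203 d
K_eq = L_total / Σ(L/K) = 896 / 1203 = 0.7446 m/d
q = K_eq · i = 0.7446 × 0.0041 = 0.003053 m/d (same in every zone)
Zone A: v = q/n = 0.003053/0.08 = 0.03816 m/d → t_A = 581/0.03816 = 15230 d
Zone B: v = q/n = 0.003053/0.30 = 0.01018 m/d → t_B = 168/0.01018 = 16510 d
Zone C: v = q/n = 0.003053/0.35 = 0.008722 m/d → t_C = 147/0.008722 = 16850 d
Total t = 15230 + 16510 + 16850 = 48590 d
   = 48590 / 365 = 133 yr

133 years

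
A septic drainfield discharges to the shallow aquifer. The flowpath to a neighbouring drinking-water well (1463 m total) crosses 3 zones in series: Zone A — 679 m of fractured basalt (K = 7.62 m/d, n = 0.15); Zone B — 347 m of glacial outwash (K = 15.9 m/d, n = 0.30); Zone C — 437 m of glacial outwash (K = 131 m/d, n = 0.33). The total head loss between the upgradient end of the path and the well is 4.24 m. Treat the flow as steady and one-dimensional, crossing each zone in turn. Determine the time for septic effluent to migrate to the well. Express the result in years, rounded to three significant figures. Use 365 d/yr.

25.9 years

Continuity: the same q passes through each zone, so ΔH = q·Σ(L_j/K_j) — the zones act as resistances in series.
Σ(L/K) = 679/7.62 + 347/15.9 + 437/131 = 89.11 + 21.82 + 3.336 = 114.3 d
q = ΔH / Σ(L/K) = 4.24 / 114.3 = 0.03711 m/d (same in every zone)
Zone A: v = q/n = 0.03711/0.15 = 0.2474 m/d → t_A = 679/0.2474 = 2745 d
Zone B: v = q/n = 0.03711/0.30 = 0.1237 m/d → t_B = 347/0.1237 = 2805 d
Zone C: v = q/n = 0.03711/0.33 = 0.1124 m/d → t_C = 437/0.1124 = 3886 d
Total t = 2745 + 2805 + 3886 = 9437 d
   = 9437 / 365 = 25.9 yr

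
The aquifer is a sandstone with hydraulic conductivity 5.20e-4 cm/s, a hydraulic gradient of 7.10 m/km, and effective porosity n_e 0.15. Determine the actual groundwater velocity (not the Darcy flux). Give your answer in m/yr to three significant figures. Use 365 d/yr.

K = 5.20e-4 cm/s × 864 = 0.4493 m/d
q = Ki = 0.4493 × 0.0071 = 0.003190 m/d
Average linear velocity = 0.003190 / 0.15 = 0.02127 m/d
   = 0.02127 × 365 = 7.76 m/yr

7.76 m/yr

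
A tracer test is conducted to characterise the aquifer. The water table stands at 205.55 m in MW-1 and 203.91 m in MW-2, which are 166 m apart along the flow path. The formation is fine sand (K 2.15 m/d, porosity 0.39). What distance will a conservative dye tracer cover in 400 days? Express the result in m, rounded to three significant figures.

21.8 m

Hydraulic gradient i = (205.55 − 203.91) / 166 = 1.64 / 166 = 0.009880
Darcy flux q = K·i = 2.15 × 0.009880 = 0.02124 m/d
v_s = q/n_e = 0.02124/0.39 = 0.05446 m/d
L = v × T = 0.05446 × 400 = 21.79 m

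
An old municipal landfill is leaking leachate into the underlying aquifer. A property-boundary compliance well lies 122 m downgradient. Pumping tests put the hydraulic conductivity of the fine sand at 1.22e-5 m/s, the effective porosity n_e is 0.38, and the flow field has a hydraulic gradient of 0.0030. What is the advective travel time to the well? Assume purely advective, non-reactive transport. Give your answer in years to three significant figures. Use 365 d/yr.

K = 1.22e-5 m/s × 86400 s/d = 1.054 m/d
Darcy flux q = K·i = 1.054 × 0.0030 = 0.003162 m/d
Seepage velocity v = q / n = 0.003162 / 0.38 = 0.008322 m/d
t = L / v = 122 / 0.008322 = 14660 d
   = 14660 / 365 = 40.2 yr

40.2 years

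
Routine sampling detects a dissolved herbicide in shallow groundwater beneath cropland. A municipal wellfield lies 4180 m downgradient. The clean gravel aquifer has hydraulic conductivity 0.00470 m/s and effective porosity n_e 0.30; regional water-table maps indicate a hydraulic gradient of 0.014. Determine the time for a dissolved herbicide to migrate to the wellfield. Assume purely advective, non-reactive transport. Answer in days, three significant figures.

K = 0.00470 m/s × 86400 s/d = 406.1 m/d
Darcy flux q = K·i = 406.1 × 0.014 = 5.685 m/d
v_s = q/n_e = 5.685/0.30 = 18.95 m/d
t = L / v = 4180 / 18.95 = 220.6 d

221 days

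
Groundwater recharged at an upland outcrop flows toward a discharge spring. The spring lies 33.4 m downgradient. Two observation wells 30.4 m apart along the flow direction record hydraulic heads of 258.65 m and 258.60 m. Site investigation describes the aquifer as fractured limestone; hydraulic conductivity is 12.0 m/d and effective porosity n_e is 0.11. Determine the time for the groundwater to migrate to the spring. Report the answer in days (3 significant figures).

186 days

Hydraulic gradient i = (258.65 − 258.60) / 30.4 = 0.05 / 30.4 = 0.001645
q = Ki = 12.0 × 0.001645 = 0.01974 m/d
v = Ki/n = 12.0·0.001645/0.11 = 0.1794 m/d
t = L / v = 33.4 / 0.1794 = 186.1 d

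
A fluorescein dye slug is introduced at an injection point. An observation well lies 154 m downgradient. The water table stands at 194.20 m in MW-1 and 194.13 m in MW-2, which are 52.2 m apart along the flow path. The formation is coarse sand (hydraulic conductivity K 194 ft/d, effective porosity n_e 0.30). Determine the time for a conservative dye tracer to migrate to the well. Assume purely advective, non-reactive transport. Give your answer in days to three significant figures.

Hydraulic gradient i = (194.20 − 194.13) / 52.2 = 0.07 / 52.2 = 0.001341
K = 194 ft/d × 0.3048 = 59.13 m/d
Darcy flux q = K·i = 59.13 × 0.001341 = 0.07929 m/d
Average linear velocity = 0.07929 / 0.30 = 0.2643 m/d
t = L / v = 154 / 0.2643 = 582.6 d

583 days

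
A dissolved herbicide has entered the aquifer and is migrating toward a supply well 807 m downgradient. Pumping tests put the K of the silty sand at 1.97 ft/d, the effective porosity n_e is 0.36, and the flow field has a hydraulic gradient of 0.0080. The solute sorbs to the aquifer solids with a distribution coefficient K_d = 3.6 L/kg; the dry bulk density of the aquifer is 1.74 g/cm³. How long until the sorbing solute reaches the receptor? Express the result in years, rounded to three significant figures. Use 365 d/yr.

3050 years

K = 1.97 ft/d × 0.3048 = 0.6005 m/d
q = Ki = 0.6005 × 0.0080 = 0.004804 m/d
Seepage velocity v = q / n = 0.004804 / 0.36 = 0.01334 m/d
Retardation R = 1 + ρ_b·K_d/n = 1 + 1.74×3.6/0.36 = 18.40
Contaminant velocity v_c = v/R = 0.01334/18.40 = 7.252e-4 m/d
t = L/v_c = 807/7.252e-4 = 1.113e6 d
   = 1.113e6/365 = 3050 yr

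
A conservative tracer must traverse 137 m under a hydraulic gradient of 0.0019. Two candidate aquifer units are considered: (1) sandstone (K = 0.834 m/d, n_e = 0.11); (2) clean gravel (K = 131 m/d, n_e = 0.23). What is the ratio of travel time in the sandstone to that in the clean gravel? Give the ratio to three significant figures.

75.1

Unit 1 (sandstone): v = 0.834×0.0019/0.11 = 0.01441 m/d, t = 137/0.01441 = 9510 d
Unit 2 (clean gravel): v = 131×0.0019/0.23 = 1.082 m/d, t = 137/1.082 = 126.6 d
t(sandstone) / t(clean gravel) = 9510/126.6 = 75.1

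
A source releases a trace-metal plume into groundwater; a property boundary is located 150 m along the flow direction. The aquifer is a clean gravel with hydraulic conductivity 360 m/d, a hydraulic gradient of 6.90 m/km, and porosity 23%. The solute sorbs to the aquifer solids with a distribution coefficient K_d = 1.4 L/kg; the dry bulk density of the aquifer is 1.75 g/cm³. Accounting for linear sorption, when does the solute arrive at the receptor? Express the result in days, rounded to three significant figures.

162 days

q = Ki = 360 × 0.0069 = 2.484 m/d
Seepage velocity v = q / n = 2.484 / 0.23 = 10.80 m/d
Retardation R = 1 + ρ_b·K_d/n = 1 + 1.75×1.4/0.23 = 11.65
Contaminant velocity v_c = v/R = 10.80/11.65 = 0.9269 m/d
t = L/v_c = 150/0.9269 = 161.8 d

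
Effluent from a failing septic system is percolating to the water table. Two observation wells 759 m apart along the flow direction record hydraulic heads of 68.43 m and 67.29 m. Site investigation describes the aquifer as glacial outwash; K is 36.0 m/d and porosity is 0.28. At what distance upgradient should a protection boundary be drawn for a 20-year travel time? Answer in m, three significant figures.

1410 m

Hydraulic gradient i = (68.43 − 67.29) / 759 = 1.14 / 759 = 0.001502
Specific discharge q = 36.0 × 0.001502 = 0.05407 m/d
Average linear velocity = 0.05407 / 0.28 = 0.1931 m/d
T = 20 yr × 365 = 7300 d
L = v × T = 0.1931 × 7300 = 1410 m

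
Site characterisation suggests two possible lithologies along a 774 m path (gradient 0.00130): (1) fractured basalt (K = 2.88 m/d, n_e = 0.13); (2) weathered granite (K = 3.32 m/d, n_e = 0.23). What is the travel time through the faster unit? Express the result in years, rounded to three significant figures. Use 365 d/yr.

Unit 1 (fractured basalt): v = 2.88×0.0013/0.13 = 0.02880 m/d, t = 774/0.02880 = 26880 d
Unit 2 (weathered granite): v = 3.32×0.0013/0.23 = 0.01877 m/d, t = 774/0.01877 = 41250 d
Faster: 26880 d / 365 = 73.6 yr

73.6 years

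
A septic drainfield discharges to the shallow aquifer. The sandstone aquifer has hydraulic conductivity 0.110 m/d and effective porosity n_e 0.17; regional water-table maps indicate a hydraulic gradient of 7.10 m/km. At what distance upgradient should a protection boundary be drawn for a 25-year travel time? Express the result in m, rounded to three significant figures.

Darcy flux q = K·i = 0.110 × 0.0071 = 7.810e-4 m/d
Average linear velocity = 7.810e-4 / 0.17 = 0.004594 m/d
T = 25 yr × 365 = 9125 d
L = v × T = 0.004594 × 9125 = 41.92 m

41.9 m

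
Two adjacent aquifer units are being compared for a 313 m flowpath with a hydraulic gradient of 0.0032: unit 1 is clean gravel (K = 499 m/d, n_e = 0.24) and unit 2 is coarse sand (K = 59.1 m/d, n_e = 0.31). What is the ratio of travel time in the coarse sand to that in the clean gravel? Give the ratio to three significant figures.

Unit 1 (clean gravel): v = 499×0.0032/0.24 = 6.653 m/d, t = 313/6.653 = 47.04 d
Unit 2 (coarse sand): v = 59.1×0.0032/0.31 = 0.6101 m/d, t = 313/0.6101 = 513.1 d
t(coarse sand) / t(clean gravel) = 513.1/47.04 = 10.9

10.9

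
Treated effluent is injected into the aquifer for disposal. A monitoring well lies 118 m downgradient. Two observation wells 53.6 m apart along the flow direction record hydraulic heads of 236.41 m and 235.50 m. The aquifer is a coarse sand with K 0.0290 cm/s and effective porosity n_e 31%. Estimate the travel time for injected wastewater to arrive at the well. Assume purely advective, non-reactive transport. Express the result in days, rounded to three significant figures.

86.0 days

Hydraulic gradient i = (236.41 − 235.50) / 53.6 = 0.91 / 53.6 = 0.01698
K = 0.0290 cm/s × 864 = 25.06 m/d
Specific discharge q = 25.06 × 0.01698 = 0.4254 m/d
Average linear velocity = 0.4254 / 0.31 = 1.372 m/d
t = L / v = 118 / 1.372 = 85.99 d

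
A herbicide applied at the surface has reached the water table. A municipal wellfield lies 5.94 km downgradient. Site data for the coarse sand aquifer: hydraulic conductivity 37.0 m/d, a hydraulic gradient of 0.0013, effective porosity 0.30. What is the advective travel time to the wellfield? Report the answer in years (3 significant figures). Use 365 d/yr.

102 years

Specific discharge q = 37.0 × 0.0013 = 0.04810 m/d
Seepage velocity v = q / n = 0.04810 / 0.30 = 0.1603 m/d
L = 5.94 km = 5940 m
t = L / v = 5940 / 0.1603 = 37050 d
   = 37050 / 365 = 102 yr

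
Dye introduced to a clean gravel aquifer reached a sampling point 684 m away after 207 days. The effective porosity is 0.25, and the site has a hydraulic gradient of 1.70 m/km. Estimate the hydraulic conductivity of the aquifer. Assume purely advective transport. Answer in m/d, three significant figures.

486 m/d

v = L / t = 684 / 207 = 3.304 m/d
K = v · n / i = 3.304 × 0.25 / 0.0017 = 486 m/d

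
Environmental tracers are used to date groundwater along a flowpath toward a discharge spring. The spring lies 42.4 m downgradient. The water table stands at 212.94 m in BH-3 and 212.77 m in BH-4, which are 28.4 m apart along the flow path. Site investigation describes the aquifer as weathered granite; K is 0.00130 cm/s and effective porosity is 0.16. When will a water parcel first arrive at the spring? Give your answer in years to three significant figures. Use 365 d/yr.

2.76 years

Hydraulic gradient i = (212.94 − 212.77) / 28.4 = 0.17 / 28.4 = 0.005986
K = 0.00130 cm/s × 864 = 1.123 m/d
Darcy flux q = K·i = 1.123 × 0.005986 = 0.006723 m/d
Seepage velocity v = q / n = 0.006723 / 0.16 = 0.04202 m/d
t = L / v = 42.4 / 0.04202 = 1009 d
   = 1009 / 365 = 2.76 yr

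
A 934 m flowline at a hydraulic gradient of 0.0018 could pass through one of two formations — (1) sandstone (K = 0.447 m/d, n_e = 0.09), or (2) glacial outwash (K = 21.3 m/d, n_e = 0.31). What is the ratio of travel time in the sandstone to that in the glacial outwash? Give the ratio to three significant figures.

13.8

Unit 1 (sandstone): v = 0.447×0.0018/0.09 = 0.008940 m/d, t = 934/0.008940 = 104500 d
Unit 2 (glacial outwash): v = 21.3×0.0018/0.31 = 0.1237 m/d, t = 934/0.1237 = 7552 d
t(sandstone) / t(glacial outwash) = 104500/7552 = 13.8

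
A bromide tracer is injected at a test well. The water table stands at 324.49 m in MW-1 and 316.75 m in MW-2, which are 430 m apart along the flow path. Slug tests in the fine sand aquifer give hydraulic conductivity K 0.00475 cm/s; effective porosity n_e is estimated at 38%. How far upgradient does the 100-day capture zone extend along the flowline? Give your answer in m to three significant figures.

19.4 m

Hydraulic gradient i = (324.49 − 316.75) / 430 = 7.74 / 430 = 0.01800
K = 0.00475 cm/s × 864 = 4.104 m/d
Darcy flux q = K·i = 4.104 × 0.01800 = 0.07387 m/d
Average linear velocity = 0.07387 / 0.38 = 0.1944 m/d
L = v × T = 0.1944 × 100 = 19.44 m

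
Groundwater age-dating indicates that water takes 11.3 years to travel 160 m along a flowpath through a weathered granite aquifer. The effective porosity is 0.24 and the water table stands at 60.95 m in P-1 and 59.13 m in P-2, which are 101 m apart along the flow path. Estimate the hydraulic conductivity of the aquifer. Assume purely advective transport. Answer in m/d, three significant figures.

Hydraulic gradient i = (60.95 − 59.13) / 101 = 1.82 / 101 = 0.01802
t = 11.3 years = 4125 d
v = L / t = 160 / 4125 = 0.03879 m/d
K = v · n / i = 0.03879 × 0.24 / 0.01802 = 0.517 m/d

0.517 m/d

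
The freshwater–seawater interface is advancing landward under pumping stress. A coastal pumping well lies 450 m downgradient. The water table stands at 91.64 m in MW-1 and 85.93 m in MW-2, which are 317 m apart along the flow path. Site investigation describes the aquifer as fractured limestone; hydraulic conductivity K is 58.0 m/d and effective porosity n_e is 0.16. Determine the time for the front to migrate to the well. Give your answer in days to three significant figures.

Hydraulic gradient i = (91.64 − 85.93) / 317 = 5.71 / 317 = 0.01801
Specific discharge q = 58.0 × 0.01801 = 1.045 m/d
v_s = q/n_e = 1.045/0.16 = 6.530 m/d
t = L / v = 450 / 6.530 = 68.92 d

68.9 days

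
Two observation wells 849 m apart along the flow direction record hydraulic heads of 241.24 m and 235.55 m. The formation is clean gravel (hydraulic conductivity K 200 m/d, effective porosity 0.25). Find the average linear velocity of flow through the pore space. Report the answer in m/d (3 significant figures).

5.36 m/d

Hydraulic gradient i = (241.24 − 235.55) / 849 = 5.69 / 849 = 0.006702
Specific discharge q = 200 × 0.006702 = 1.340 m/d
Seepage velocity v = q / n = 1.340 / 0.25 = 5.362 m/d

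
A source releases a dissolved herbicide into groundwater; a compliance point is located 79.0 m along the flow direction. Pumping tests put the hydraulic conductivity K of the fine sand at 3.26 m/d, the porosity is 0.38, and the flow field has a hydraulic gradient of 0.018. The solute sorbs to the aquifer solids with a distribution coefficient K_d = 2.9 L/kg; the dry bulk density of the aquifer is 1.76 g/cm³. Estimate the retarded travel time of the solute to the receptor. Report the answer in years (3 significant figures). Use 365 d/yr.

Specific discharge q = 3.26 × 0.018 = 0.05868 m/d
Average linear velocity = 0.05868 / 0.38 = 0.1544 m/d
Retardation R = 1 + ρ_b·K_d/n = 1 + 1.76×2.9/0.38 = 14.43
Contaminant velocity v_c = v/R = 0.1544/14.43 = 0.01070 m/d
t = L/v_c = 79.0/0.01070 = 7383 d
   = 7383/365 = 20.2 yr

20.2 years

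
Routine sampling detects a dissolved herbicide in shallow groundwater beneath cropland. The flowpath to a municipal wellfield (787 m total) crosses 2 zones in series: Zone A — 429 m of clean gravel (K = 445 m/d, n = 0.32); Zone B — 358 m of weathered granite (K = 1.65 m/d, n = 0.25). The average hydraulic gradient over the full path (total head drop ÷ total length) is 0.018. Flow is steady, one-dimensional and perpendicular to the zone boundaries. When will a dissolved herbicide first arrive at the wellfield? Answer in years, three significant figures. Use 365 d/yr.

For zones in series the flux q is common to all zones; the equivalent conductivity is the harmonic (thickness-weighted) mean, K_eq = L_total / Σ(L_j/K_j).
Σ(L/K) = 429/445 + 358/1.65 = 0.9640 + 217.0 = 217.9 d
K_eq = L_total / Σ(L/K) = 787 / 217.9 = 3.611 m/d
q = K_eq · i = 3.611 × 0.018 = 0.06500 m/d (same in every zone)
Zone A: v = q/n = 0.06500/0.32 = 0.2031 m/d → t_A = 429/0.2031 = 2112 d
Zone B: v = q/n = 0.06500/0.25 = 0.2600 m/d → t_B = 358/0.2600 = 1377 d
Total t = 2112 + 1377 = 3489 d
   = 3489 / 365 = 9.56 yr

9.56 years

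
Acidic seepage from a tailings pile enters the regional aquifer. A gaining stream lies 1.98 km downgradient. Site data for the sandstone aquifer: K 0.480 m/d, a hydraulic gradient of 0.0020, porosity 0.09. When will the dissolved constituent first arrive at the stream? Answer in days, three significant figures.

q = Ki = 0.480 × 0.0020 = 9.600e-4 m/d
v = Ki/n = 0.480·0.0020/0.09 = 0.01067 m/d
L = 1.98 km = 1980 m
t = L / v = 1980 / 0.01067 = 185600 d

186000 days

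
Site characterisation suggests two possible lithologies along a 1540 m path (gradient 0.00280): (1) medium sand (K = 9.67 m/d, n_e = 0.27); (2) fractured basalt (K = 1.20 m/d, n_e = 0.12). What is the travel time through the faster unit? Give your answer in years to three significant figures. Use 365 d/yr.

Unit 1 (medium sand): v = 9.67×0.0028/0.27 = 0.1003 m/d, t = 1540/0.1003 = 15360 d
Unit 2 (fractured basalt): v = 1.20×0.0028/0.12 = 0.02800 m/d, t = 1540/0.02800 = 55000 d
Faster: 15360 d / 365 = 42.1 yr

42.1 years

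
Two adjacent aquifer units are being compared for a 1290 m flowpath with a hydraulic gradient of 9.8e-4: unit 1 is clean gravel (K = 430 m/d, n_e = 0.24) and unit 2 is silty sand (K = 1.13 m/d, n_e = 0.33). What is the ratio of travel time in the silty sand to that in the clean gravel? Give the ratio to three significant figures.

Unit 1 (clean gravel): v = 430×9.8e-4/0.24 = 1.756 m/d, t = 1290/1.756 = 734.7 d
Unit 2 (silty sand): v = 1.13×9.8e-4/0.33 = 0.003356 m/d, t = 1290/0.003356 = 384400 d
t(silty sand) / t(clean gravel) = 384400/734.7 = 523

523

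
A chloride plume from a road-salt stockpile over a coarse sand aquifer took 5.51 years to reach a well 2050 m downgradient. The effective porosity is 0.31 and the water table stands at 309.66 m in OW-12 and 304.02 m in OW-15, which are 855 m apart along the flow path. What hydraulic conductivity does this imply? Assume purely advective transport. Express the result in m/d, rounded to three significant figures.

47.9 m/d

Hydraulic gradient i = (309.66 − 304.02) / 855 = 5.64 / 855 = 0.006596
t = 5.51 years = 2011 d
v = L / t = 2050 / 2011 = 1.019 m/d
K = v · n / i = 1.019 × 0.31 / 0.006596 = 47.9 m/d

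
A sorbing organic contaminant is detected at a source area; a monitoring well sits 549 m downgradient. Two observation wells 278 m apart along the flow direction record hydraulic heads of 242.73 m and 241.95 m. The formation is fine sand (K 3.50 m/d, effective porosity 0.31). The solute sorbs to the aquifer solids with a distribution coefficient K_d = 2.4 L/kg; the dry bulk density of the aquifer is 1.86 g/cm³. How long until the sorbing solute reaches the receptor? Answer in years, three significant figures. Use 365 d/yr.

731 years

Hydraulic gradient i = (242.73 − 241.95) / 278 = 0.78 / 278 = 0.002806
Darcy flux q = K·i = 3.50 × 0.002806 = 0.009820 m/d
v = Ki/n = 3.50·0.002806/0.31 = 0.03168 m/d
Retardation R = 1 + ρ_b·K_d/n = 1 + 1.86×2.4/0.31 = 15.40
Contaminant velocity v_c = v/R = 0.03168/15.40 = 0.002057 m/d
t = L/v_c = 549/0.002057 = 266900 d
   = 266900/365 = 731 yr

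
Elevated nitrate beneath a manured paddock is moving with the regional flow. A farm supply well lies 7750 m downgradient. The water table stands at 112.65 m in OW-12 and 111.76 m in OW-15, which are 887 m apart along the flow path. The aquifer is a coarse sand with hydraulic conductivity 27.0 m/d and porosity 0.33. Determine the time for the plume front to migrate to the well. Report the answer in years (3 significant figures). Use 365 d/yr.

Hydraulic gradient i = (112.65 − 111.76) / 887 = 0.89 / 887 = 0.001003
q = Ki = 27.0 × 0.001003 = 0.02709 m/d
Average linear velocity = 0.02709 / 0.33 = 0.08209 m/d
t = L / v = 7750 / 0.08209 = 94400 d
   = 94400 / 365 = 259 yr

259 years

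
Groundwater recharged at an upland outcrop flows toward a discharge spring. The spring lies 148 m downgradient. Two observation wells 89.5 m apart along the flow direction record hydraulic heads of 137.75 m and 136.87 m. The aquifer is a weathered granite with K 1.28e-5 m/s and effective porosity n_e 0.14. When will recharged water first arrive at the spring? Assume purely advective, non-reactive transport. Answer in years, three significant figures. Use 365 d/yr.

5.22 years

Hydraulic gradient i = (137.75 − 136.87) / 89.5 = 0.88 / 89.5 = 0.009832
K = 1.28e-5 m/s × 86400 s/d = 1.106 m/d
Specific discharge q = 1.106 × 0.009832 = 0.01087 m/d
v = Ki/n = 1.106·0.009832/0.14 = 0.07767 m/d
t = L / v = 148 / 0.07767 = 1905 d
   = 1905 / 365 = 5.22 yr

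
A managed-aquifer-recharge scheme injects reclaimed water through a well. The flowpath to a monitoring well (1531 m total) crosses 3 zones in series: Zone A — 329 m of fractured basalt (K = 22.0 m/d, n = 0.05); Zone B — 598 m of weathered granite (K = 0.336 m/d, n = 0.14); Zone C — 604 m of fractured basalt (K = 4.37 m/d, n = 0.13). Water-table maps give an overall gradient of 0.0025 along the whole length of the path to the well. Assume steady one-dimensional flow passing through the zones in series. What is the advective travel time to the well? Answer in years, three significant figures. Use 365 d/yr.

247 years

Steady 1-D flow in series ⇒ the Darcy flux q is identical in every zone and the zone head losses add (resistances L/K in series).
Σ(L/K) = 329/22.0 + 598/0.336 + 604/4.37 = 14.95 + 1780 + 138.2 = 1933 d
K_eq = L_total / Σ(L/K) = 1531 / 1933 = 0.7921 m/d
q = K_eq · i = 0.7921 × 0.0025 = 0.001980 m/d (same in every zone)
Zone A: v = q/n = 0.001980/0.05 = 0.03960 m/d → t_A = 329/0.03960 = 8307 d
Zone B: v = q/n = 0.001980/0.14 = 0.01414 m/d → t_B = 598/0.01414 = 42280 d
Zone C: v = q/n = 0.001980/0.13 = 0.01523 m/d → t_C = 604/0.01523 = 39650 d
Total t = 8307 + 42280 + 39650 = 90240 d
   = 90240 / 365 = 247 yr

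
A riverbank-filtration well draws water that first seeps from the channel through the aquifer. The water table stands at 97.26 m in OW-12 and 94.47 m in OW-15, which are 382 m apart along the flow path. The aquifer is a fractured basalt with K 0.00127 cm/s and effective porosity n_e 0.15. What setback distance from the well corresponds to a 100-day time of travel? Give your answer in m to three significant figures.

Hydraulic gradient i = (97.26 − 94.47) / 382 = 2.79 / 382 = 0.007304
K = 0.00127 cm/s × 864 = 1.097 m/d
Darcy flux q = K·i = 1.097 × 0.007304 = 0.008014 m/d
Seepage velocity v = q / n = 0.008014 / 0.15 = 0.05343 m/d
L = v × T = 0.05343 × 100 = 5.343 m

5.34 m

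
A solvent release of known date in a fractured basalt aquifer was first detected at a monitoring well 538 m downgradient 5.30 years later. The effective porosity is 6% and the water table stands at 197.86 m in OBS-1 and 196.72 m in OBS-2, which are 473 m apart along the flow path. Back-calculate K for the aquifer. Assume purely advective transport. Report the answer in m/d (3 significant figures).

Hydraulic gradient i = (197.86 − 196.72) / 473 = 1.14 / 473 = 0.002410
t = 5.30 years = 1935 d
v = L / t = 538 / 1935 = 0.2781 m/d
K = v · n / i = 0.2781 × 0.06 / 0.002410 = 6.92 m/d

6.92 m/d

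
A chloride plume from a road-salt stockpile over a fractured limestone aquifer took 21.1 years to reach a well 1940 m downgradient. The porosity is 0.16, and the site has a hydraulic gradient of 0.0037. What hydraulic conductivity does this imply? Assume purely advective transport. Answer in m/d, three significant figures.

t = 21.1 years = 7702 d
v = L / t = 1940 / 7702 = 0.2519 m/d
K = v · n / i = 0.2519 × 0.16 / 0.0037 = 10.9 m/d

10.9 m/d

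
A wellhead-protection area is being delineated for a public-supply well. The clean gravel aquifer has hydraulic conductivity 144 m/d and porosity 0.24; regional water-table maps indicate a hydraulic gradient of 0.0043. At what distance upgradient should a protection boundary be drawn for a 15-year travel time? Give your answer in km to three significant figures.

Specific discharge q = 144 × 0.0043 = 0.6192 m/d
Average linear velocity = 0.6192 / 0.24 = 2.580 m/d
T = 15 yr × 365 = 5475 d
L = v × T = 2.580 × 5475 = 14130 m
   = 14.1 km

14.1 km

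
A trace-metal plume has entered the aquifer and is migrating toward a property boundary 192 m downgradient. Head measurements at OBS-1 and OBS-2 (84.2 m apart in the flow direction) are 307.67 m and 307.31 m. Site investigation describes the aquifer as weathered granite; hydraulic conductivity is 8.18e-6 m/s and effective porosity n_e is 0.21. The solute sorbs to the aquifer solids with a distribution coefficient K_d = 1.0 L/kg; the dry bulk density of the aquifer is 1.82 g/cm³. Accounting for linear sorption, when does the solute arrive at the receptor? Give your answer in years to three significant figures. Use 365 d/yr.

Hydraulic gradient i = (307.67 − 307.31) / 84.2 = 0.36 / 84.2 = 0.004276
K = 8.18e-6 m/s × 86400 s/d = 0.7068 m/d
q = Ki = 0.7068 × 0.004276 = 0.003022 m/d
Average linear velocity = 0.003022 / 0.21 = 0.01439 m/d
Retardation R = 1 + ρ_b·K_d/n = 1 + 1.82×1.0/0.21 = 9.667
Contaminant velocity v_c = v/R = 0.01439/9.667 = 0.001489 m/d
t = L/v_c = 192/0.001489 = 129000 d
   = 129000/365 = 353 yr

353 years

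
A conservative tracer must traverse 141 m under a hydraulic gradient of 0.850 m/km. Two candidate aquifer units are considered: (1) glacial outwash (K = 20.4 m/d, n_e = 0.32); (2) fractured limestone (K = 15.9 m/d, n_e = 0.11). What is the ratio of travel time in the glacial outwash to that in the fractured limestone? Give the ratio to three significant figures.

2.27

Unit 1 (glacial outwash): v = 20.4×8.5e-4/0.32 = 0.05419 m/d, t = 141/0.05419 = 2602 d
Unit 2 (fractured limestone): v = 15.9×8.5e-4/0.11 = 0.1229 m/d, t = 141/0.1229 = 1148 d
t(glacial outwash) / t(fractured limestone) = 2602/1148 = 2.27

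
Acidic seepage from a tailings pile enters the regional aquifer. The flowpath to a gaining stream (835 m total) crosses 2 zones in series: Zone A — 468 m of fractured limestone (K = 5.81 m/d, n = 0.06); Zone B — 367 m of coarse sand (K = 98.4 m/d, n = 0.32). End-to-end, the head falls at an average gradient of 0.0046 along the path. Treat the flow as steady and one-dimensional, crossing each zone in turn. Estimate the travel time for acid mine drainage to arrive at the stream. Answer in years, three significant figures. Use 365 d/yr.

Continuity: the same q passes through each zone, so ΔH = q·Σ(L_j/K_j) — the zones act as resistances in series.
Σ(L/K) = 468/5.81 + 367/98.4 = 80.55 + 3.730 = 84.28 d
K_eq = L_total / Σ(L/K) = 835 / 84.28 = 9.907 m/d
q = K_eq · i = 9.907 × 0.0046 = 0.04557 m/d (same in every zone)
Zone A: v = q/n = 0.04557/0.06 = 0.7596 m/d → t_A = 468/0.7596 = 616.1 d
Zone B: v = q/n = 0.04557/0.32 = 0.1424 m/d → t_B = 367/0.1424 = 2577 d
Total t = 616.1 + 2577 = 3193 d
   = 3193 / 365 = 8.75 yr

8.75 years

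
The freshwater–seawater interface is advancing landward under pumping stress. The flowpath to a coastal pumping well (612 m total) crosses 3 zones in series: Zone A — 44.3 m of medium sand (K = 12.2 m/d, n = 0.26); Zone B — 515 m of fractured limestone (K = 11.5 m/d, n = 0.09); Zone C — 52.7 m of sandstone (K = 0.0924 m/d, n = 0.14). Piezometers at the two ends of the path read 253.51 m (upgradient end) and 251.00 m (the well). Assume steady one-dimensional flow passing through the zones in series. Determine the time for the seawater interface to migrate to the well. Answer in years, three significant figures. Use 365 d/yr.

44.1 years

Total head drop ΔH = 253.51 − 251.00 = 2.51 m
Steady 1-D flow in series ⇒ the Darcy flux q is identical in every zone and the zone head losses add (resistances L/K in series).
Σ(L/K) = 44.3/12.2 + 515/11.5 + 52.7/0.0924 = 3.631 + 44.78 + 570.3 = 618.8 d
q = ΔH / Σ(L/K) = 2.51 / 618.8 = 0.004056 m/d (same in every zone)
Zone A: v = q/n = 0.004056/0.26 = 0.01560 m/d → t_A = 44.3/0.01560 = 2839 d
Zone B: v = q/n = 0.004056/0.09 = 0.04507 m/d → t_B = 515/0.04507 = 11430 d
Zone C: v = q/n = 0.004056/0.14 = 0.02897 m/d → t_C = 52.7/0.02897 = 1819 d
Total t = 2839 + 11430 + 1819 = 16080 d
   = 16080 / 365 = 44.1 yr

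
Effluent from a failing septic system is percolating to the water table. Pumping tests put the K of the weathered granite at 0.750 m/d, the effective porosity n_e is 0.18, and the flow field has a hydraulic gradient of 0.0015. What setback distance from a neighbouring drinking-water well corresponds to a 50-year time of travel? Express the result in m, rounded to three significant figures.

114 m

q = Ki = 0.750 × 0.0015 = 0.001125 m/d
Seepage velocity v = q / n = 0.001125 / 0.18 = 0.006250 m/d
T = 50 yr × 365 = 18250 d
L = v × T = 0.006250 × 18250 = 114.1 m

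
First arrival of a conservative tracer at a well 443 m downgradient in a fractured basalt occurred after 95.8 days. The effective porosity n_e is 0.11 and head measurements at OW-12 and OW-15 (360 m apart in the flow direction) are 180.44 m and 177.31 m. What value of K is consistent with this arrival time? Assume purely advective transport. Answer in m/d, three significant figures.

58.5 m/d

Hydraulic gradient i = (180.44 − 177.31) / 360 = 3.13 / 360 = 0.008694
v = L / t = 443 / 95.8 = 4.624 m/d
K = v · n / i = 4.624 × 0.11 / 0.008694 = 58.5 m/d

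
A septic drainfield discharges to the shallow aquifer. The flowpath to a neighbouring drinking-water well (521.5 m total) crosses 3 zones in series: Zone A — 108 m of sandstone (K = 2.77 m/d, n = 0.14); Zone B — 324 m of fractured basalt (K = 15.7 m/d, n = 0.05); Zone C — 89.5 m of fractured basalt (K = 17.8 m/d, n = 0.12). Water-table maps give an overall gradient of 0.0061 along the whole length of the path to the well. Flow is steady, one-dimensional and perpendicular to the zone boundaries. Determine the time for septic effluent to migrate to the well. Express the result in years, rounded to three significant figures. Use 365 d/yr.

2.34 years

Steady 1-D flow in series ⇒ the Darcy flux q is identical in every zone and the zone head losses add (resistances L/K in series).
Σ(L/K) = 108/2.77 + 324/15.7 + 89.5/17.8 = 38.99 + 20.64 + 5.028 = 64.65 d
K_eq = L_total / Σ(L/K) = 521.5 / 64.65 = 8.066 m/d
q = K_eq · i = 8.066 × 0.0061 = 0.04920 m/d (same in every zone)
Zone A: v = q/n = 0.04920/0.14 = 0.3514 m/d → t_A = 108/0.3514 = 307.3 d
Zone B: v = q/n = 0.04920/0.05 = 0.9841 m/d → t_B = 324/0.9841 = 329.3 d
Zone C: v = q/n = 0.04920/0.12 = 0.4100 m/d → t_C = 89.5/0.4100 = 218.3 d
Total t = 307.3 + 329.3 + 218.3 = 854.8 d
   = 854.8 / 365 = 2.34 yr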